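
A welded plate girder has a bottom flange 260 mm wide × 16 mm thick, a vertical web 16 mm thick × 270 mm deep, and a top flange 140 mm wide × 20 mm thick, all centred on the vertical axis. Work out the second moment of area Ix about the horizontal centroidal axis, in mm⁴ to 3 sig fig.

Ix ≈ 1.67 × 10⁸ mm⁴

Break the section into simple shapes (no overlaps), measuring from the bottom-left corner of the bounding box.
Bottom plate: 260 × 16, A = 4 160 mm², y = 8 mm, Ī = 88 747 mm⁴.
Web plate: 16 × 270, A = 4 320 mm², y = 151 mm, Ī = 26 244 000 mm⁴.
Top plate: 140 × 20, A = 2 800 mm², y = 296 mm, Ī = 93 333 mm⁴.
Centroid: ȳ = ΣA·y / ΣA = 134.26 mm.
Transfer each piece to the horizontal centroidal axis using Ī + A·d² with d = y − 134.26:
  bottom plate: d = -126.26 mm → contributes +66 400 834 mm⁴
  web plate: d = 16.745 mm → contributes +27 455 260 mm⁴
  top plate: d = 161.74 mm → contributes +73 345 090 mm⁴
Total I = 167 201 185 mm⁴.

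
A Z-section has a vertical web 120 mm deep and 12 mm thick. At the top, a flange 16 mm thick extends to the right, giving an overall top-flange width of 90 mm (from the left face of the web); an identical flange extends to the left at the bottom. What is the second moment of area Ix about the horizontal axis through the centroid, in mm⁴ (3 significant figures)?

Split into non-overlapping primitives; take the origin at the lower-left of the bounding box.
Web: 12 × 120, A = 1 440 mm², y = 60 mm, Ī = 1 728 000 mm⁴.
Top flange (beyond web): 78 × 16, A = 1 248 mm², y = 112 mm, Ī = 26 624 mm⁴.
Bottom flange (beyond web): 78 × 16, A = 1 248 mm², y = 8 mm, Ī = 26 624 mm⁴.
Centroid: ȳ = ΣA·y / ΣA = 60 mm.
Transfer each piece to the horizontal axis through the centroid using Ī + A·d² with d = y − 60:
  web: d = 0 mm → contributes +1 728 000 mm⁴
  top flange (beyond web): d = 52 mm → contributes +3 401 216 mm⁴
  bottom flange (beyond web): d = -52 mm → contributes +3 401 216 mm⁴
Total I = 8 530 432 mm⁴.

Ix ≈ 8.53 × 10⁶ mm⁴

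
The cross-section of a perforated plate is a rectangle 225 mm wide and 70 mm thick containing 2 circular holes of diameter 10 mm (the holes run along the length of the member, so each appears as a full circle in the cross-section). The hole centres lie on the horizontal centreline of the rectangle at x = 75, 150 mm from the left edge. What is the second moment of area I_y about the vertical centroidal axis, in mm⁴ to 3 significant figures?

I_y ≈ 6.62 × 10⁷ mm⁴

Decompose the section into non-overlapping parts with the origin at the bottom-left of its bounding rectangle.
Plate: 225 × 70, A = 15 750 mm², x = 112.5 mm, Ī = 66 445 313 mm⁴.
Hole 1 (subtracted): ⌀10, A = 78.54 mm², x = 75 mm, Ī = 490.87 mm⁴.
Hole 2 (subtracted): ⌀10, A = 78.54 mm², x = 150 mm, Ī = 490.87 mm⁴.
By symmetry the centroid is at mid-width, x̄ = 112.5 mm.
Transfer each piece to the vertical centroidal axis using Ī + A·d² with d = x − 112.5:
  plate: d = 0 mm → contributes +66 445 313 mm⁴
  hole 1: d = -37.5 mm → contributes −110 937 mm⁴
  hole 2: d = 37.5 mm → contributes −110 937 mm⁴
Total I = 66 223 438 mm⁴.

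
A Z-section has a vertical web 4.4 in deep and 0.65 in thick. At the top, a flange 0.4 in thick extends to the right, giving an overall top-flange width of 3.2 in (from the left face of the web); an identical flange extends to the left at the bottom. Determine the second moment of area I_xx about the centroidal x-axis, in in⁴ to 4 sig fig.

I_xx ≈ 12.80 in⁴

Break the section into simple shapes (no overlaps), measuring from the bottom-left corner of the bounding box.
Web: 0.65 × 4.4, A = 2.86 in², y = 2.2 in, Ī = 4.61413 in⁴.
Top flange (beyond web): 2.55 × 0.4, A = 1.02 in², y = 4.2 in, Ī = 0.0136 in⁴.
Bottom flange (beyond web): 2.55 × 0.4, A = 1.02 in², y = 0.2 in, Ī = 0.0136 in⁴.
Centroid: ȳ = ΣA·y / ΣA = 2.2 in.
Transfer each piece to the centroidal x-axis using Ī + A·d² with d = y − 2.2:
  web: d = 0 in → contributes +4.61413 in⁴
  top flange (beyond web): d = 2 in → contributes +4.0936 in⁴
  bottom flange (beyond web): d = -2 in → contributes +4.0936 in⁴
Total I = 12.8013 in⁴.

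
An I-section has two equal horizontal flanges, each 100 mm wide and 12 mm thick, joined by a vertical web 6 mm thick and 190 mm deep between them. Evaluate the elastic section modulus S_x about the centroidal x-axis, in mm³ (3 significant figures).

Decompose the section into non-overlapping parts with the origin at the bottom-left of its bounding rectangle.
Bottom flange: 100 × 12, A = 1 200 mm², y = 6 mm, Ī = 14 400 mm⁴.
Web: 6 × 190, A = 1 140 mm², y = 107 mm, Ī = 3 429 500 mm⁴.
Top flange: 100 × 12, A = 1 200 mm², y = 208 mm, Ī = 14 400 mm⁴.
By symmetry the centroid is at mid-height, ȳ = 107 mm.
Transfer each piece to the centroidal x-axis using Ī + A·d² with d = y − 107:
  bottom flange: d = -101 mm → contributes +12 255 600 mm⁴
  web: d = 0 mm → contributes +3 429 500 mm⁴
  top flange: d = 101 mm → contributes +12 255 600 mm⁴
Total I = 27 940 700 mm⁴.
Extreme fibre distance c = 107 mm; S = I/c = 261 128 mm³.

S_x ≈ 2.61 × 10⁵ mm³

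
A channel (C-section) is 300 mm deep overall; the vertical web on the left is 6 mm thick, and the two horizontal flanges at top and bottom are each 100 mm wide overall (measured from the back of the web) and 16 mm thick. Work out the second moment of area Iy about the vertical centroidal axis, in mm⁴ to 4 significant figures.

Treat the section as a set of non-overlapping primitives; coordinates are from the bounding-box lower-left.
Web: 6 × 300, A = 1 800 mm², x = 3 mm, Ī = 5 400 mm⁴.
Top flange (beyond web): 94 × 16, A = 1 504 mm², x = 53 mm, Ī = 1 107 445 mm⁴.
Bottom flange (beyond web): 94 × 16, A = 1 504 mm², x = 53 mm, Ī = 1 107 445 mm⁴.
Centroid: x̄ = ΣA·x / ΣA = 34.2812 mm.
Transfer each piece to the vertical centroidal axis using Ī + A·d² with d = x − 34.2812:
  web: d = -31.2812 mm → contributes +1 766 724 mm⁴
  top flange (beyond web): d = 18.7188 mm → contributes +1 634 437 mm⁴
  bottom flange (beyond web): d = 18.7188 mm → contributes +1 634 437 mm⁴
Total I = 5 035 598 mm⁴.

Iy ≈ 5.036 × 10⁶ mm⁴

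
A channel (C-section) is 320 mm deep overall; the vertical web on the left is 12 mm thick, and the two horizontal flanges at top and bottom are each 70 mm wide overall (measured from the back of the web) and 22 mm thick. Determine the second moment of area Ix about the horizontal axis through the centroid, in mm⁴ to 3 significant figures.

Ix ≈ 8.95 × 10⁷ mm⁴

Break the section into simple shapes (no overlaps), measuring from the bottom-left corner of the bounding box.
Web: 12 × 320, A = 3 840 mm², y = 160 mm, Ī = 32 768 000 mm⁴.
Top flange (beyond web): 58 × 22, A = 1 276 mm², y = 309 mm, Ī = 51 465 mm⁴.
Bottom flange (beyond web): 58 × 22, A = 1 276 mm², y = 11 mm, Ī = 51 465 mm⁴.
By symmetry the centroid is at mid-height, ȳ = 160 mm.
Transfer each piece to the horizontal axis through the centroid using Ī + A·d² with d = y − 160:
  web: d = 0 mm → contributes +32 768 000 mm⁴
  top flange (beyond web): d = 149 mm → contributes +28 379 941 mm⁴
  bottom flange (beyond web): d = -149 mm → contributes +28 379 941 mm⁴
Total I = 89 527 883 mm⁴.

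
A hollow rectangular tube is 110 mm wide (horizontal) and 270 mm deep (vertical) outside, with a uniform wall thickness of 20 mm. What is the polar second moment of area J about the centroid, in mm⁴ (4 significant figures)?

Decompose the section into non-overlapping parts with the origin at the bottom-left of its bounding rectangle.
Outer rectangle: 110 × 270, A = 29 700 mm², y = 135 mm, Ī = 180 427 500 mm⁴.
Inner void (subtracted): 70 × 230, A = 16 100 mm², y = 135 mm, Ī = 70 974 167 mm⁴.
By symmetry the centroid is at mid-height, ȳ = 135 mm.
All pieces are centred on the centroidal x-axis, so I = ΣĪ (holes subtracted) = 109 453 333 mm⁴.
Repeating about the centroidal y-axis gives I_y = 23 373 333 mm⁴.
Polar second moment: J = I_x + I_y = 132 826 667 mm⁴.

J ≈ 1.328 × 10⁸ mm⁴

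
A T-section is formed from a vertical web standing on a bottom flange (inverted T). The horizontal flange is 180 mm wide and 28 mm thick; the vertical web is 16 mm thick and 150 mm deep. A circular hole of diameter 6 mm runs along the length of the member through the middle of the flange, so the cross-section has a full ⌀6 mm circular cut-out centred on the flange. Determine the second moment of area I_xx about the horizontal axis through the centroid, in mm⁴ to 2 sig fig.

Break the section into simple shapes (no overlaps), measuring from the bottom-left corner of the bounding box.
Flange: 180 × 28, A = 5 040 mm², y = 14 mm, Ī = 329 280 mm⁴.
Web: 16 × 150, A = 2 400 mm², y = 103 mm, Ī = 4 500 000 mm⁴.
Hole (subtracted): ⌀6, A = 28.27 mm², y = 14 mm, Ī = 63.62 mm⁴.
Centroid: ȳ = ΣA·y / ΣA = 42.82 mm.
Transfer each piece to the horizontal axis through the centroid using Ī + A·d² with d = y − 42.82:
  flange: d = -28.82 mm → contributes +4 515 233 mm⁴
  web: d = 60.18 mm → contributes +13 192 149 mm⁴
  hole: d = -28.82 mm → contributes −23 547 mm⁴
Total I = 17 683 835 mm⁴.

I_xx ≈ 1.8 × 10⁷ mm⁴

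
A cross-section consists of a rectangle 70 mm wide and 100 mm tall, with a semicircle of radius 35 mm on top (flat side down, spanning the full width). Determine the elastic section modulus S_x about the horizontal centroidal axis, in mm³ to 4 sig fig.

S_x ≈ 1.739 × 10⁵ mm³

Treat the section as a set of non-overlapping primitives; coordinates are from the bounding-box lower-left.
Rectangular body: 70 × 100, A = 7 000 mm², y = 50 mm, Ī = 5 833 333 mm⁴.
Semicircular cap: semicircle r = 35, A = 1924.23 mm², y = 114.854 mm, Ī = 164 704 mm⁴.
Centroid: ȳ = ΣA·y / ΣA = 63.9838 mm.
Transfer each piece to the horizontal centroidal axis using Ī + A·d² with d = y − 63.9838:
  rectangular body: d = -13.9838 mm → contributes +7 202 160 mm⁴
  semicircular cap: d = 50.8707 mm → contributes +5 144 261 mm⁴
Total I = 12 346 421 mm⁴.
Extreme fibre distance c = 71.0162 mm; S = I/c = 173 854 mm³.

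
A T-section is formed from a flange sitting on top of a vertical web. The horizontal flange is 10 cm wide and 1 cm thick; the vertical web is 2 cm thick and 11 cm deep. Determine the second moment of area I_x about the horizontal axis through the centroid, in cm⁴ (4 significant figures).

I_x ≈ 470.2 cm⁴

Decompose the section into non-overlapping parts with the origin at the bottom-left of its bounding rectangle.
Flange: 10 × 1, A = 10 cm², y = 11.5 cm, Ī = 0.833333 cm⁴.
Web: 2 × 11, A = 22 cm², y = 5.5 cm, Ī = 221.833 cm⁴.
Centroid: ȳ = ΣA·y / ΣA = 7.375 cm.
Transfer each piece to the horizontal axis through the centroid using Ī + A·d² with d = y − 7.375:
  flange: d = 4.125 cm → contributes +170.99 cm⁴
  web: d = -1.875 cm → contributes +299.177 cm⁴
Total I = 470.167 cm⁴.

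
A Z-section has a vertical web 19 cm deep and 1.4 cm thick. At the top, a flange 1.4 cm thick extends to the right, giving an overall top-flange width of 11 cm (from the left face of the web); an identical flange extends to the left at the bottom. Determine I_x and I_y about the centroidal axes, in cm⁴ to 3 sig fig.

Break the section into simple shapes (no overlaps), measuring from the bottom-left corner of the bounding box.
Web: 1.4 × 19, A = 26.6 cm², y = 9.5 cm, Ī = 800.22 cm⁴.
Top flange (beyond web): 9.6 × 1.4, A = 13.44 cm², y = 18.3 cm, Ī = 2.1952 cm⁴.
Bottom flange (beyond web): 9.6 × 1.4, A = 13.44 cm², y = 0.7 cm, Ī = 2.1952 cm⁴.
Centroid: ȳ = ΣA·y / ΣA = 9.5 cm.
Transfer each piece to the centroidal x-axis using Ī + A·d² with d = y − 9.5:
  web: d = 0 cm → contributes +800.22 cm⁴
  top flange (beyond web): d = 8.8 cm → contributes +1 043 cm⁴
  bottom flange (beyond web): d = -8.8 cm → contributes +1 043 cm⁴
Total I = 2886.2 cm⁴.
For the y-axis: x̄ = 10.3 cm.
Repeating about the centroidal y-axis gives I_y = 1023.9 cm⁴.

I_x ≈ 2890 cm⁴, I_y ≈ 1020 cm⁴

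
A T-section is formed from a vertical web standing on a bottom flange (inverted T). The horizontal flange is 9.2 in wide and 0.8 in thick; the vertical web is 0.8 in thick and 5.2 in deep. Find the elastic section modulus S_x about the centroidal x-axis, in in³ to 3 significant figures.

S_x ≈ 7.46 in³

Decompose the section into non-overlapping parts with the origin at the bottom-left of its bounding rectangle.
Flange: 9.2 × 0.8, A = 7.36 in², y = 0.4 in, Ī = 0.39253 in⁴.
Web: 0.8 × 5.2, A = 4.16 in², y = 3.4 in, Ī = 9.3739 in⁴.
Centroid: ȳ = ΣA·y / ΣA = 1.4833 in.
Transfer each piece to the centroidal x-axis using Ī + A·d² with d = y − 1.4833:
  flange: d = -1.0833 in → contributes +9.0303 in⁴
  web: d = 1.9167 in → contributes +24.656 in⁴
Total I = 33.686 in⁴.
Extreme fibre distance c = 4.5167 in; S = I/c = 7.4582 in³.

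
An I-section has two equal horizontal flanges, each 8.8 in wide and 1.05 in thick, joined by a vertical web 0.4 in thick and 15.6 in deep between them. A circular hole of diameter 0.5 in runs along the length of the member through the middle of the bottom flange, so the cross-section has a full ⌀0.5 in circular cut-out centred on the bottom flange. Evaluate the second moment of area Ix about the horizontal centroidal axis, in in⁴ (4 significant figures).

Treat the section as a set of non-overlapping primitives; coordinates are from the bounding-box lower-left.
Bottom flange: 8.8 × 1.05, A = 9.24 in², y = 0.525 in, Ī = 0.848925 in⁴.
Web: 0.4 × 15.6, A = 6.24 in², y = 8.85 in, Ī = 126.547 in⁴.
Top flange: 8.8 × 1.05, A = 9.24 in², y = 17.175 in, Ī = 0.848925 in⁴.
Hole (subtracted): ⌀0.5, A = 0.19635 in², y = 0.525 in, Ī = 0.00306796 in⁴.
Centroid: ȳ = ΣA·y / ΣA = 8.91665 in.
Transfer each piece to the horizontal centroidal axis using Ī + A·d² with d = y − 8.91665:
  bottom flange: d = -8.39165 in → contributes +651.528 in⁴
  web: d = -0.0666544 in → contributes +126.575 in⁴
  top flange: d = 8.25835 in → contributes +631.019 in⁴
  hole: d = -8.39165 in → contributes −13.83 in⁴
Total I = 1395.29 in⁴.

Ix ≈ 1395 in⁴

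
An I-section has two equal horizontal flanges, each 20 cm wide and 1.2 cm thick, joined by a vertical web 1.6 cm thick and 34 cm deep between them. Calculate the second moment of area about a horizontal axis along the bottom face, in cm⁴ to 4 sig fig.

Treat the section as a set of non-overlapping primitives; coordinates are from the bounding-box lower-left.
Bottom flange: 20 × 1.2, A = 24 cm², y = 0.6 cm, Ī = 2.88 cm⁴.
Web: 1.6 × 34, A = 54.4 cm², y = 18.2 cm, Ī = 5240.53 cm⁴.
Top flange: 20 × 1.2, A = 24 cm², y = 35.8 cm, Ī = 2.88 cm⁴.
Transfer each piece to the base of the section using Ī + A·d² with d = y − 0:
  bottom flange: d = 0.6 cm → contributes +11.52 cm⁴
  web: d = 18.2 cm → contributes +23 260 cm⁴
  top flange: d = 35.8 cm → contributes +30762.2 cm⁴
Total I = 54033.7 cm⁴.

I_base ≈ 5.403 × 10⁴ cm⁴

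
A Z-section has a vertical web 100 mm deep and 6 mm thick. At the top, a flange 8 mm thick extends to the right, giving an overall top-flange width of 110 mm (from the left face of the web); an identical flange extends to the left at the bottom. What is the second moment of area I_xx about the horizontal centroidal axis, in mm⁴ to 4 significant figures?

I_xx ≈ 4.030 × 10⁶ mm⁴

Treat the section as a set of non-overlapping primitives; coordinates are from the bounding-box lower-left.
Web: 6 × 100, A = 600 mm², y = 50 mm, Ī = 500 000 mm⁴.
Top flange (beyond web): 104 × 8, A = 832 mm², y = 96 mm, Ī = 4437.33 mm⁴.
Bottom flange (beyond web): 104 × 8, A = 832 mm², y = 4 mm, Ī = 4437.33 mm⁴.
Centroid: ȳ = ΣA·y / ΣA = 50 mm.
Transfer each piece to the horizontal centroidal axis using Ī + A·d² with d = y − 50:
  web: d = 0 mm → contributes +500 000 mm⁴
  top flange (beyond web): d = 46 mm → contributes +1 764 949 mm⁴
  bottom flange (beyond web): d = -46 mm → contributes +1 764 949 mm⁴
Total I = 4 029 899 mm⁴.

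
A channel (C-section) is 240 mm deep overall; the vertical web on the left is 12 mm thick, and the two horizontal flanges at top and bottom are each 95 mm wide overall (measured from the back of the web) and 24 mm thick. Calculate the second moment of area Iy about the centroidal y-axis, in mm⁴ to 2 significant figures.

Split into non-overlapping primitives; take the origin at the lower-left of the bounding box.
Web: 12 × 240, A = 2 880 mm², x = 6 mm, Ī = 34 560 mm⁴.
Top flange (beyond web): 83 × 24, A = 1 992 mm², x = 53.5 mm, Ī = 1 143 574 mm⁴.
Bottom flange (beyond web): 83 × 24, A = 1 992 mm², x = 53.5 mm, Ī = 1 143 574 mm⁴.
Centroid: x̄ = ΣA·x / ΣA = 33.57 mm.
Transfer each piece to the centroidal y-axis using Ī + A·d² with d = x − 33.57:
  web: d = -27.57 mm → contributes +2 223 651 mm⁴
  top flange (beyond web): d = 19.93 mm → contributes +1 934 812 mm⁴
  bottom flange (beyond web): d = 19.93 mm → contributes +1 934 812 mm⁴
Total I = 6 093 274 mm⁴.

Iy ≈ 6.1 × 10⁶ mm⁴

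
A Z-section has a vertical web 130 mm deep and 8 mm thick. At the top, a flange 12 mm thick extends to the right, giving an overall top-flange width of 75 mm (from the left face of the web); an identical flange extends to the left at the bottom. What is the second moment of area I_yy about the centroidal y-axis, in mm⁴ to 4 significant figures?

Treat the section as a set of non-overlapping primitives; coordinates are from the bounding-box lower-left.
Web: 8 × 130, A = 1 040 mm², x = 71 mm, Ī = 5546.67 mm⁴.
Top flange (beyond web): 67 × 12, A = 804 mm², x = 108.5 mm, Ī = 300 763 mm⁴.
Bottom flange (beyond web): 67 × 12, A = 804 mm², x = 33.5 mm, Ī = 300 763 mm⁴.
Centroid: x̄ = ΣA·x / ΣA = 71 mm.
Transfer each piece to the centroidal y-axis using Ī + A·d² with d = x − 71:
  web: d = 0 mm → contributes +5546.67 mm⁴
  top flange (beyond web): d = 37.5 mm → contributes +1 431 388 mm⁴
  bottom flange (beyond web): d = -37.5 mm → contributes +1 431 388 mm⁴
Total I = 2 868 323 mm⁴.

I_yy ≈ 2.868 × 10⁶ mm⁴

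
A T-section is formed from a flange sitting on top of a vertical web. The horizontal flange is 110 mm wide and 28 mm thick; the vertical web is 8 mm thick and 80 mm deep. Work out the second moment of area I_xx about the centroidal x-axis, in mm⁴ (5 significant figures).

I_xx ≈ 2.0877 × 10⁶ mm⁴

Decompose the section into non-overlapping parts with the origin at the bottom-left of its bounding rectangle.
Flange: 110 × 28, A = 3 080 mm², y = 94 mm, Ī = 201226.7 mm⁴.
Web: 8 × 80, A = 640 mm², y = 40 mm, Ī = 341333.3 mm⁴.
Centroid: ȳ = ΣA·y / ΣA = 84.70968 mm.
Transfer each piece to the centroidal x-axis using Ī + A·d² with d = y − 84.70968:
  flange: d = 9.290323 mm → contributes +467061.8 mm⁴
  web: d = -44.70968 mm → contributes +1 620 665 mm⁴
Total I = 2 087 726 mm⁴.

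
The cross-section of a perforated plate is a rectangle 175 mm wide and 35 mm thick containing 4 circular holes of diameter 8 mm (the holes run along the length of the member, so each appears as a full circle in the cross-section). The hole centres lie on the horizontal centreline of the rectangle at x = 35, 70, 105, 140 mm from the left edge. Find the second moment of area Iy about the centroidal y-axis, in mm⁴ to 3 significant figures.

Iy ≈ 1.53 × 10⁷ mm⁴

Split into non-overlapping primitives; take the origin at the lower-left of the bounding box.
Plate: 175 × 35, A = 6 125 mm², x = 87.5 mm, Ī = 15 631 510 mm⁴.
Hole 1 (subtracted): ⌀8, A = 50.265 mm², x = 35 mm, Ī = 201.06 mm⁴.
Hole 2 (subtracted): ⌀8, A = 50.265 mm², x = 70 mm, Ī = 201.06 mm⁴.
Hole 3 (subtracted): ⌀8, A = 50.265 mm², x = 105 mm, Ī = 201.06 mm⁴.
Hole 4 (subtracted): ⌀8, A = 50.265 mm², x = 140 mm, Ī = 201.06 mm⁴.
By symmetry the centroid is at mid-width, x̄ = 87.5 mm.
Transfer each piece to the centroidal y-axis using Ī + A·d² with d = x − 87.5:
  plate: d = 0 mm → contributes +15 631 510 mm⁴
  hole 1: d = -52.5 mm → contributes −138 745 mm⁴
  hole 2: d = -17.5 mm → contributes −15 595 mm⁴
  hole 3: d = 17.5 mm → contributes −15 595 mm⁴
  hole 4: d = 52.5 mm → contributes −138 745 mm⁴
Total I = 15 322 830 mm⁴.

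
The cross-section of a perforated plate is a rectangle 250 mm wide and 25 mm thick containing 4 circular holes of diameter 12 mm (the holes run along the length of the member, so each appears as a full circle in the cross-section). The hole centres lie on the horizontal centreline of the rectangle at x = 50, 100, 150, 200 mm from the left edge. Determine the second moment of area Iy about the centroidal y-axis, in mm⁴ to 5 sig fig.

Iy ≈ 3.1134 × 10⁷ mm⁴

Split into non-overlapping primitives; take the origin at the lower-left of the bounding box.
Plate: 250 × 25, A = 6 250 mm², x = 125 mm, Ī = 32 552 083 mm⁴.
Hole 1 (subtracted): ⌀12, A = 113.0973 mm², x = 50 mm, Ī = 1017.876 mm⁴.
Hole 2 (subtracted): ⌀12, A = 113.0973 mm², x = 100 mm, Ī = 1017.876 mm⁴.
Hole 3 (subtracted): ⌀12, A = 113.0973 mm², x = 150 mm, Ī = 1017.876 mm⁴.
Hole 4 (subtracted): ⌀12, A = 113.0973 mm², x = 200 mm, Ī = 1017.876 mm⁴.
By symmetry the centroid is at mid-width, x̄ = 125 mm.
Transfer each piece to the centroidal y-axis using Ī + A·d² with d = x − 125:
  plate: d = 0 mm → contributes +32 552 083 mm⁴
  hole 1: d = -75 mm → contributes −637190.4 mm⁴
  hole 2: d = -25 mm → contributes −71703.71 mm⁴
  hole 3: d = 25 mm → contributes −71703.71 mm⁴
  hole 4: d = 75 mm → contributes −637190.4 mm⁴
Total I = 31 134 295 mm⁴.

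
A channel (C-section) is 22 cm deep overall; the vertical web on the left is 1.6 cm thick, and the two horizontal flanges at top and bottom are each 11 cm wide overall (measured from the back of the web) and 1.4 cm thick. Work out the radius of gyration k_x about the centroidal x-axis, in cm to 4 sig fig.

Break the section into simple shapes (no overlaps), measuring from the bottom-left corner of the bounding box.
Web: 1.6 × 22, A = 35.2 cm², y = 11 cm, Ī = 1419.73 cm⁴.
Top flange (beyond web): 9.4 × 1.4, A = 13.16 cm², y = 21.3 cm, Ī = 2.14947 cm⁴.
Bottom flange (beyond web): 9.4 × 1.4, A = 13.16 cm², y = 0.7 cm, Ī = 2.14947 cm⁴.
By symmetry the centroid is at mid-height, ȳ = 11 cm.
Transfer each piece to the centroidal x-axis using Ī + A·d² with d = y − 11:
  web: d = 0 cm → contributes +1419.73 cm⁴
  top flange (beyond web): d = 10.3 cm → contributes +1398.29 cm⁴
  bottom flange (beyond web): d = -10.3 cm → contributes +1398.29 cm⁴
Total I = 4216.32 cm⁴.
Radius of gyration: k = √(I/A) = √(4216.32 / 61.52) = 8.27863 cm.

k_x ≈ 8.279 cm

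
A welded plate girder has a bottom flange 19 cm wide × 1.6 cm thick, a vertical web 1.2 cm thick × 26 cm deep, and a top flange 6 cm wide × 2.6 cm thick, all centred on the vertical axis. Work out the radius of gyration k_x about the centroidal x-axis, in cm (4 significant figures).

k_x ≈ 11.52 cm

Decompose the section into non-overlapping parts with the origin at the bottom-left of its bounding rectangle.
Bottom plate: 19 × 1.6, A = 30.4 cm², y = 0.8 cm, Ī = 6.48533 cm⁴.
Web plate: 1.2 × 26, A = 31.2 cm², y = 14.6 cm, Ī = 1757.6 cm⁴.
Top plate: 6 × 2.6, A = 15.6 cm², y = 28.9 cm, Ī = 8.788 cm⁴.
Centroid: ȳ = ΣA·y / ΣA = 12.0554 cm.
Transfer each piece to the centroidal x-axis using Ī + A·d² with d = y − 12.0554:
  bottom plate: d = -11.2554 cm → contributes +3857.71 cm⁴
  web plate: d = 2.54456 cm → contributes +1959.61 cm⁴
  top plate: d = 16.8446 cm → contributes +4435.12 cm⁴
Total I = 10252.4 cm⁴.
Radius of gyration: k = √(I/A) = √(10252.4 / 77.2) = 11.524 cm.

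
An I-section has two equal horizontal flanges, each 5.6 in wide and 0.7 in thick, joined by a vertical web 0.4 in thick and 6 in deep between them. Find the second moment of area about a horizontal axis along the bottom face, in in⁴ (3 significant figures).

Break the section into simple shapes (no overlaps), measuring from the bottom-left corner of the bounding box.
Bottom flange: 5.6 × 0.7, A = 3.92 in², y = 0.35 in, Ī = 0.16007 in⁴.
Web: 0.4 × 6, A = 2.4 in², y = 3.7 in, Ī = 7.2 in⁴.
Top flange: 5.6 × 0.7, A = 3.92 in², y = 7.05 in, Ī = 0.16007 in⁴.
Transfer each piece to the bottom edge using Ī + A·d² with d = y − 0:
  bottom flange: d = 0.35 in → contributes +0.64027 in⁴
  web: d = 3.7 in → contributes +40.056 in⁴
  top flange: d = 7.05 in → contributes +194.99 in⁴
Total I = 235.69 in⁴.

I_base ≈ 236 in⁴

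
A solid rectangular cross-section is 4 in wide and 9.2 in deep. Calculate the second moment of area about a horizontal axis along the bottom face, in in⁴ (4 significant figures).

I_base ≈ 1038 in⁴

The section: 4 × 9.2, A = 36.8 in², y = 4.6 in, Ī = 259.563 in⁴.
Transfer it to the base of the section using Ī + A·d² with d = y − 0:
  the section: d = 4.6 in → contributes +1038.25 in⁴
Total I = 1038.25 in⁴.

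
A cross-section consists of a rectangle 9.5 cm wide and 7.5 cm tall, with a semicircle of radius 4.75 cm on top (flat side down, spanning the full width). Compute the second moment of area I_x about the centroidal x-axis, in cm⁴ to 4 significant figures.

Break the section into simple shapes (no overlaps), measuring from the bottom-left corner of the bounding box.
Rectangular body: 9.5 × 7.5, A = 71.25 cm², y = 3.75 cm, Ī = 333.984 cm⁴.
Semicircular cap: semicircle r = 4.75, A = 35.4411 cm², y = 9.51596 cm, Ī = 55.8736 cm⁴.
Centroid: ȳ = ΣA·y / ΣA = 5.66536 cm.
Transfer each piece to the centroidal x-axis using Ī + A·d² with d = y − 5.66536:
  rectangular body: d = -1.91536 cm → contributes +595.373 cm⁴
  semicircular cap: d = 3.8506 cm → contributes +581.363 cm⁴
Total I = 1176.74 cm⁴.

I_x ≈ 1177 cm⁴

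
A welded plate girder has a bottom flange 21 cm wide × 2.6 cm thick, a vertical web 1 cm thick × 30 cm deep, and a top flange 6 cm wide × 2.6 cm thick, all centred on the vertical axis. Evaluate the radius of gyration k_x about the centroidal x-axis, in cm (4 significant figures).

k_x ≈ 12.99 cm

Split into non-overlapping primitives; take the origin at the lower-left of the bounding box.
Bottom plate: 21 × 2.6, A = 54.6 cm², y = 1.3 cm, Ī = 30.758 cm⁴.
Web plate: 1 × 30, A = 30 cm², y = 17.6 cm, Ī = 2 250 cm⁴.
Top plate: 6 × 2.6, A = 15.6 cm², y = 33.9 cm, Ī = 8.788 cm⁴.
Centroid: ȳ = ΣA·y / ΣA = 11.2557 cm.
Transfer each piece to the centroidal x-axis using Ī + A·d² with d = y − 11.2557:
  bottom plate: d = -9.95569 cm → contributes +5442.48 cm⁴
  web plate: d = 6.34431 cm → contributes +3457.51 cm⁴
  top plate: d = 22.6443 cm → contributes +8007.92 cm⁴
Total I = 16907.9 cm⁴.
Radius of gyration: k = √(I/A) = √(16907.9 / 100.2) = 12.9901 cm.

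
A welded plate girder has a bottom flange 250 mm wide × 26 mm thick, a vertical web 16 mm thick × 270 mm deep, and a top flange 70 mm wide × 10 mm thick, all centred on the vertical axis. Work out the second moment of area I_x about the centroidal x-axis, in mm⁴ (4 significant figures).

I_x ≈ 1.179 × 10⁸ mm⁴

Break the section into simple shapes (no overlaps), measuring from the bottom-left corner of the bounding box.
Bottom plate: 250 × 26, A = 6 500 mm², y = 13 mm, Ī = 366 167 mm⁴.
Web plate: 16 × 270, A = 4 320 mm², y = 161 mm, Ī = 26 244 000 mm⁴.
Top plate: 70 × 10, A = 700 mm², y = 301 mm, Ī = 5833.33 mm⁴.
Centroid: ȳ = ΣA·y / ΣA = 86 mm.
Transfer each piece to the centroidal x-axis using Ī + A·d² with d = y − 86:
  bottom plate: d = -73 mm → contributes +35 004 667 mm⁴
  web plate: d = 75 mm → contributes +50 544 000 mm⁴
  top plate: d = 215 mm → contributes +32 363 333 mm⁴
Total I = 117 912 000 mm⁴.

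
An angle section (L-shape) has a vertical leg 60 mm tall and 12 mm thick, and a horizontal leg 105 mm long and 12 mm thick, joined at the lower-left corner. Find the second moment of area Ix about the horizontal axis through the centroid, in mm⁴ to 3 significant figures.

Ix ≈ 4.81 × 10⁵ mm⁴

Break the section into simple shapes (no overlaps), measuring from the bottom-left corner of the bounding box.
Vertical leg: 12 × 60, A = 720 mm², y = 30 mm, Ī = 216 000 mm⁴.
Horizontal leg (remainder): 93 × 12, A = 1 116 mm², y = 6 mm, Ī = 13 392 mm⁴.
Centroid: ȳ = ΣA·y / ΣA = 15.412 mm.
Transfer each piece to the horizontal axis through the centroid using Ī + A·d² with d = y − 15.412:
  vertical leg: d = 14.588 mm → contributes +369 228 mm⁴
  horizontal leg (remainder): d = -9.4118 mm → contributes +112 249 mm⁴
Total I = 481 477 mm⁴.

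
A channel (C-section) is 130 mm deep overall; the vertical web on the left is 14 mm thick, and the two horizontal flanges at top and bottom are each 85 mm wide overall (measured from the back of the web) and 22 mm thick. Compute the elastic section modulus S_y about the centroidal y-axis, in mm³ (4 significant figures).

S_y ≈ 6.685 × 10⁴ mm³

Break the section into simple shapes (no overlaps), measuring from the bottom-left corner of the bounding box.
Web: 14 × 130, A = 1 820 mm², x = 7 mm, Ī = 29726.7 mm⁴.
Top flange (beyond web): 71 × 22, A = 1 562 mm², x = 49.5 mm, Ī = 656 170 mm⁴.
Bottom flange (beyond web): 71 × 22, A = 1 562 mm², x = 49.5 mm, Ī = 656 170 mm⁴.
Centroid: x̄ = ΣA·x / ΣA = 33.8548 mm.
Transfer each piece to the centroidal y-axis using Ī + A·d² with d = x − 33.8548:
  web: d = -26.8548 mm → contributes +1 342 272 mm⁴
  top flange (beyond web): d = 15.6452 mm → contributes +1 038 506 mm⁴
  bottom flange (beyond web): d = 15.6452 mm → contributes +1 038 506 mm⁴
Total I = 3 419 284 mm⁴.
Extreme fibre distance c = 51.1452 mm; S = I/c = 66854.4 mm³.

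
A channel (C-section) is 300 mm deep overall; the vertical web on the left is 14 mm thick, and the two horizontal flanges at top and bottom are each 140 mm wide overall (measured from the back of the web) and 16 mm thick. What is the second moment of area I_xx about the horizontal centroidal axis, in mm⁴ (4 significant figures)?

I_xx ≈ 1.129 × 10⁸ mm⁴

Treat the section as a set of non-overlapping primitives; coordinates are from the bounding-box lower-left.
Web: 14 × 300, A = 4 200 mm², y = 150 mm, Ī = 31 500 000 mm⁴.
Top flange (beyond web): 126 × 16, A = 2 016 mm², y = 292 mm, Ī = 43 008 mm⁴.
Bottom flange (beyond web): 126 × 16, A = 2 016 mm², y = 8 mm, Ī = 43 008 mm⁴.
By symmetry the centroid is at mid-height, ȳ = 150 mm.
Transfer each piece to the horizontal centroidal axis using Ī + A·d² with d = y − 150:
  web: d = 0 mm → contributes +31 500 000 mm⁴
  top flange (beyond web): d = 142 mm → contributes +40 693 632 mm⁴
  bottom flange (beyond web): d = -142 mm → contributes +40 693 632 mm⁴
Total I = 112 887 264 mm⁴.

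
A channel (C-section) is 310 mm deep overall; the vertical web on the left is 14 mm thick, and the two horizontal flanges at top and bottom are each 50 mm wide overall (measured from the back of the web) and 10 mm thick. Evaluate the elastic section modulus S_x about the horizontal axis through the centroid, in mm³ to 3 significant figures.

Break the section into simple shapes (no overlaps), measuring from the bottom-left corner of the bounding box.
Web: 14 × 310, A = 4 340 mm², y = 155 mm, Ī = 34 756 167 mm⁴.
Top flange (beyond web): 36 × 10, A = 360 mm², y = 305 mm, Ī = 3 000 mm⁴.
Bottom flange (beyond web): 36 × 10, A = 360 mm², y = 5 mm, Ī = 3 000 mm⁴.
By symmetry the centroid is at mid-height, ȳ = 155 mm.
Transfer each piece to the horizontal axis through the centroid using Ī + A·d² with d = y − 155:
  web: d = 0 mm → contributes +34 756 167 mm⁴
  top flange (beyond web): d = 150 mm → contributes +8 103 000 mm⁴
  bottom flange (beyond web): d = -150 mm → contributes +8 103 000 mm⁴
Total I = 50 962 167 mm⁴.
Extreme fibre distance c = 155 mm; S = I/c = 328 788 mm³.

S_x ≈ 3.29 × 10⁵ mm³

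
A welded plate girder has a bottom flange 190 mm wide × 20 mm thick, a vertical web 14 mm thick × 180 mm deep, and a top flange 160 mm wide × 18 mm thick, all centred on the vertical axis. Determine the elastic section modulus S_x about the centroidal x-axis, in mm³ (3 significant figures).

S_x ≈ 6.11 × 10⁵ mm³

Break the section into simple shapes (no overlaps), measuring from the bottom-left corner of the bounding box.
Bottom plate: 190 × 20, A = 3 800 mm², y = 10 mm, Ī = 126 667 mm⁴.
Web plate: 14 × 180, A = 2 520 mm², y = 110 mm, Ī = 6 804 000 mm⁴.
Top plate: 160 × 18, A = 2 880 mm², y = 209 mm, Ī = 77 760 mm⁴.
Centroid: ȳ = ΣA·y / ΣA = 99.687 mm.
Transfer each piece to the centroidal x-axis using Ī + A·d² with d = y − 99.687:
  bottom plate: d = -89.687 mm → contributes +30 692 917 mm⁴
  web plate: d = 10.313 mm → contributes +7 072 024 mm⁴
  top plate: d = 109.31 mm → contributes +34 491 863 mm⁴
Total I = 72 256 805 mm⁴.
Extreme fibre distance c = 118.31 mm; S = I/c = 610 726 mm³.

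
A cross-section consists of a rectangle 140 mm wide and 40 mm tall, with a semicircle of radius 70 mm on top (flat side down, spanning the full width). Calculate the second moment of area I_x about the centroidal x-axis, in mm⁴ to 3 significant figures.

Break the section into simple shapes (no overlaps), measuring from the bottom-left corner of the bounding box.
Rectangular body: 140 × 40, A = 5 600 mm², y = 20 mm, Ī = 746 667 mm⁴.
Semicircular cap: semicircle r = 70, A = 7696.9 mm², y = 69.709 mm, Ī = 2 635 265 mm⁴.
Centroid: ȳ = ΣA·y / ΣA = 48.774 mm.
Transfer each piece to the centroidal x-axis using Ī + A·d² with d = y − 48.774:
  rectangular body: d = -28.774 mm → contributes +5 383 139 mm⁴
  semicircular cap: d = 20.935 mm → contributes +6 008 602 mm⁴
Total I = 11 391 741 mm⁴.

I_x ≈ 1.14 × 10⁷ mm⁴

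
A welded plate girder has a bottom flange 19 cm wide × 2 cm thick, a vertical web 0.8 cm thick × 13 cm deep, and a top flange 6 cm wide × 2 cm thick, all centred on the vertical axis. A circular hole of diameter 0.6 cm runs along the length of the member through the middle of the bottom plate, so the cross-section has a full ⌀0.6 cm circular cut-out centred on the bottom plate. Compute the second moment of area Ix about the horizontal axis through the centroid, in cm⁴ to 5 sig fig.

Ix ≈ 2340.9 cm⁴

Decompose the section into non-overlapping parts with the origin at the bottom-left of its bounding rectangle.
Bottom plate: 19 × 2, A = 38 cm², y = 1 cm, Ī = 12.66667 cm⁴.
Web plate: 0.8 × 13, A = 10.4 cm², y = 8.5 cm, Ī = 146.4667 cm⁴.
Top plate: 6 × 2, A = 12 cm², y = 16 cm, Ī = 4 cm⁴.
Hole (subtracted): ⌀0.6, A = 0.2827433 cm², y = 1 cm, Ī = 0.006361725 cm⁴.
Centroid: ȳ = ΣA·y / ΣA = 5.291613 cm.
Transfer each piece to the horizontal axis through the centroid using Ī + A·d² with d = y − 5.291613:
  bottom plate: d = -4.291613 cm → contributes +712.5485 cm⁴
  web plate: d = 3.208387 cm → contributes +253.5216 cm⁴
  top plate: d = 10.70839 cm → contributes +1380.035 cm⁴
  hole: d = -4.291613 cm → contributes −5.213912 cm⁴
Total I = 2340.891 cm⁴.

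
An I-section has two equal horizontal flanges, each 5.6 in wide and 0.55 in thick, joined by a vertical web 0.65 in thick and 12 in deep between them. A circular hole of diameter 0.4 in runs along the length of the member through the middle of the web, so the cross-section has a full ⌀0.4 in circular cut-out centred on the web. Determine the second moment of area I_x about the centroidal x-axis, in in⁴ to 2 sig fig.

I_x ≈ 340 in⁴

Split into non-overlapping primitives; take the origin at the lower-left of the bounding box.
Bottom flange: 5.6 × 0.55, A = 3.08 in², y = 0.275 in, Ī = 0.07764 in⁴.
Web: 0.65 × 12, A = 7.8 in², y = 6.55 in, Ī = 93.6 in⁴.
Top flange: 5.6 × 0.55, A = 3.08 in², y = 12.83 in, Ī = 0.07764 in⁴.
Hole (subtracted): ⌀0.4, A = 0.1257 in², y = 6.55 in, Ī = 0.001257 in⁴.
By symmetry the centroid is at mid-height, ȳ = 6.55 in.
Transfer each piece to the centroidal x-axis using Ī + A·d² with d = y − 6.55:
  bottom flange: d = -6.275 in → contributes +121.4 in⁴
  web: d = 0 in → contributes +93.6 in⁴
  top flange: d = 6.275 in → contributes +121.4 in⁴
  hole: d = 0 in → contributes −0.001257 in⁴
Total I = 336.3 in⁴.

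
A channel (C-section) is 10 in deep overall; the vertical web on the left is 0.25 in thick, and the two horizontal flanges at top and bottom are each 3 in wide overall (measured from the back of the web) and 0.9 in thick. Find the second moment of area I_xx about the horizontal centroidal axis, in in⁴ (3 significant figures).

Decompose the section into non-overlapping parts with the origin at the bottom-left of its bounding rectangle.
Web: 0.25 × 10, A = 2.5 in², y = 5 in, Ī = 20.833 in⁴.
Top flange (beyond web): 2.75 × 0.9, A = 2.475 in², y = 9.55 in, Ī = 0.16706 in⁴.
Bottom flange (beyond web): 2.75 × 0.9, A = 2.475 in², y = 0.45 in, Ī = 0.16706 in⁴.
By symmetry the centroid is at mid-height, ȳ = 5 in.
Transfer each piece to the horizontal centroidal axis using Ī + A·d² with d = y − 5:
  web: d = 0 in → contributes +20.833 in⁴
  top flange (beyond web): d = 4.55 in → contributes +51.406 in⁴
  bottom flange (beyond web): d = -4.55 in → contributes +51.406 in⁴
Total I = 123.64 in⁴.

I_xx ≈ 124 in⁴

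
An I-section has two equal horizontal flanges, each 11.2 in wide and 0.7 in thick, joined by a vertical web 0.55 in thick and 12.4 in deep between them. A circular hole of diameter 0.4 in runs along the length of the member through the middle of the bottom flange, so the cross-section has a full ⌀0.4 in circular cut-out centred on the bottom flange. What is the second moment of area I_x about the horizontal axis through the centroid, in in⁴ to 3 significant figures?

Treat the section as a set of non-overlapping primitives; coordinates are from the bounding-box lower-left.
Bottom flange: 11.2 × 0.7, A = 7.84 in², y = 0.35 in, Ī = 0.32013 in⁴.
Web: 0.55 × 12.4, A = 6.82 in², y = 6.9 in, Ī = 87.387 in⁴.
Top flange: 11.2 × 0.7, A = 7.84 in², y = 13.45 in, Ī = 0.32013 in⁴.
Hole (subtracted): ⌀0.4, A = 0.12566 in², y = 0.35 in, Ī = 0.0012566 in⁴.
Centroid: ȳ = ΣA·y / ΣA = 6.9368 in.
Transfer each piece to the horizontal axis through the centroid using Ī + A·d² with d = y − 6.9368:
  bottom flange: d = -6.5868 in → contributes +340.46 in⁴
  web: d = -0.036788 in → contributes +87.396 in⁴
  top flange: d = 6.5132 in → contributes +332.91 in⁴
  hole: d = -6.5868 in → contributes −5.4533 in⁴
Total I = 755.32 in⁴.

I_x ≈ 755 in⁴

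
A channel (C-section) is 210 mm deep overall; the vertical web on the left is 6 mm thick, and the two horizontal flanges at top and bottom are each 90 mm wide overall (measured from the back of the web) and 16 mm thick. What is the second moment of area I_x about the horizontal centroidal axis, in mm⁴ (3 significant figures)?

Break the section into simple shapes (no overlaps), measuring from the bottom-left corner of the bounding box.
Web: 6 × 210, A = 1 260 mm², y = 105 mm, Ī = 4 630 500 mm⁴.
Top flange (beyond web): 84 × 16, A = 1 344 mm², y = 202 mm, Ī = 28 672 mm⁴.
Bottom flange (beyond web): 84 × 16, A = 1 344 mm², y = 8 mm, Ī = 28 672 mm⁴.
By symmetry the centroid is at mid-height, ȳ = 105 mm.
Transfer each piece to the horizontal centroidal axis using Ī + A·d² with d = y − 105:
  web: d = 0 mm → contributes +4 630 500 mm⁴
  top flange (beyond web): d = 97 mm → contributes +12 674 368 mm⁴
  bottom flange (beyond web): d = -97 mm → contributes +12 674 368 mm⁴
Total I = 29 979 236 mm⁴.

I_x ≈ 3.00 × 10⁷ mm⁴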